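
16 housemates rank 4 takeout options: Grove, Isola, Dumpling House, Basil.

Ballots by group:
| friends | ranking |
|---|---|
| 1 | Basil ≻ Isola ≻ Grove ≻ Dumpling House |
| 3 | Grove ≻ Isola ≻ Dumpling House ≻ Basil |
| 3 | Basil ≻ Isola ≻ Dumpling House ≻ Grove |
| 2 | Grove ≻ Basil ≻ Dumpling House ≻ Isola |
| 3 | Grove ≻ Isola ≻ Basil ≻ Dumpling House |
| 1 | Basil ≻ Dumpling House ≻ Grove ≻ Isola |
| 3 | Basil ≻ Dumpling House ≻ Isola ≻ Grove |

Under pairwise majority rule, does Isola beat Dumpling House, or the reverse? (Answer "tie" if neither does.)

Ballots ranking Isola above Dumpling House: 1 + 3 + 3 + 3 = 10.
Ballots ranking Dumpling House above Isola: 16 − 10 = 6.
Isola wins the head-to-head 10–6.

Isola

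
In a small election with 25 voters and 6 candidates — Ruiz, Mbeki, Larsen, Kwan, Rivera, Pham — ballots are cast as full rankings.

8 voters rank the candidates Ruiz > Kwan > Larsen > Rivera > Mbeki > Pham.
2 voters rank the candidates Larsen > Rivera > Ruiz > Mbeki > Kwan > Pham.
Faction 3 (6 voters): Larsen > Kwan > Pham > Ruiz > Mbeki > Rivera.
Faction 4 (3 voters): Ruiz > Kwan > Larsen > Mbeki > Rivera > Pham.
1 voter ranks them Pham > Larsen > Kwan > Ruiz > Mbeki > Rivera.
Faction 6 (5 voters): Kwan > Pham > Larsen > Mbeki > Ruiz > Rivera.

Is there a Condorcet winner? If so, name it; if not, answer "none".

Check each pair by majority over 25 ballots:
Ruiz–Mbeki: Ruiz 20–5.
Ruiz vs Larsen: Larsen wins 14–11.
Ruiz vs Kwan: Ruiz wins 13–12.
Ruiz vs Rivera: Ruiz, 23–2.
Ruiz vs Pham: Ruiz preferred on 8+2+3 = 13 ballots; Ruiz wins 13–12.
Mbeki–Larsen: Larsen 25–0.
Mbeki vs Kwan: Mbeki preferred on 2 ballots; Kwan wins 23–2.
Mbeki vs Rivera: Mbeki is ranked higher on 6+3+1+5 = 15 ballots, Rivera on 10. Mbeki wins 15–10.
Mbeki vs Pham: 13 to 12, Mbeki.
Larsen vs Kwan: Kwan, 16–9.
Larsen vs Rivera: Larsen preferred on 8+2+6+3+1+5 = 25 ballots; Larsen wins 25–0.
Larsen vs Pham: Larsen, 19–6.
Kwan–Rivera: Kwan 23–2.
Kwan vs Pham: Kwan, 24–1.
Rivera vs Pham: Rivera preferred on 8+2+3 = 13 ballots; Rivera wins 13–12.
Each candidate drops at least one matchup (Ruiz loses to Larsen; Mbeki loses to Ruiz; Larsen loses to Kwan; Kwan loses to Ruiz; Rivera loses to Ruiz; Pham loses to Ruiz); the cycle Ruiz beats Kwan beats Larsen beats Ruiz rules out a Condorcet winner.

none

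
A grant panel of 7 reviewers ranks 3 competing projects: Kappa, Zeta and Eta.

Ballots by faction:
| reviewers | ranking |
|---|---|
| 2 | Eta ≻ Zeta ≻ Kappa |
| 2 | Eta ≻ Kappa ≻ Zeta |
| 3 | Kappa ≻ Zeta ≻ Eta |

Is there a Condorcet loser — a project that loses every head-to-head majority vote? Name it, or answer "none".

Zeta

Pairwise majorities:
Kappa vs Zeta: Kappa, 5–2.
Kappa vs Eta: 3 for Kappa, 4 for Eta — Eta by 4–3.
Zeta vs Eta: 3 to 4, Eta.
Only Zeta has no wins; Zeta is the Condorcet loser.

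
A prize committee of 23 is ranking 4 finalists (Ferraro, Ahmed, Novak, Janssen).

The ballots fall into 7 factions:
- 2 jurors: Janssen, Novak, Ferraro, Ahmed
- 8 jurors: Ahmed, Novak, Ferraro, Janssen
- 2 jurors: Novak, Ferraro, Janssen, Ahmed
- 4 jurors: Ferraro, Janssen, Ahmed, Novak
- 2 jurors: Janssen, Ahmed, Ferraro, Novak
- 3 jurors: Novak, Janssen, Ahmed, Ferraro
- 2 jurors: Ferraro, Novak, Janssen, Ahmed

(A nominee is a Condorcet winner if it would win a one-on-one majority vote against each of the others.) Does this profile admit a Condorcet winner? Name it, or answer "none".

none

Check each pair by majority over 23 ballots:
Ferraro vs Ahmed: 10 to 13, Ahmed.
Ferraro vs Novak: 8 to 15, Novak.
Ferraro vs Janssen: 8+2+4+2 = 16 for Ferraro, 7 for Janssen — Ferraro by 16–7.
Ahmed vs Novak: 8+4+2 = 14 for Ahmed, 9 for Novak — Ahmed by 14–9.
Ahmed vs Janssen: Ahmed preferred on 8 ballots; Janssen wins 15–8.
Novak vs Janssen: Novak preferred on 8+2+3+2 = 15 ballots; Novak wins 15–8.
No nominee is unbeaten: Ferraro loses to Ahmed; Ahmed loses to Janssen; Novak loses to Ahmed; Janssen loses to Ferraro. In particular Ferraro > Janssen > Ahmed > Ferraro is a majority cycle — no Condorcet winner exists.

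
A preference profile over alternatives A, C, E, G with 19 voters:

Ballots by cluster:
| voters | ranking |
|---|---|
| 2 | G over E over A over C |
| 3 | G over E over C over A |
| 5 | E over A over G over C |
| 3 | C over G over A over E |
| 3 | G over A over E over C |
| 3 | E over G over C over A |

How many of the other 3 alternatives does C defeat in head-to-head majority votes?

C against each rival (19 voters):
C vs A: A wins 10–9.
C vs E: 3 to 16, E.
C–G: G 16–3.
C beats no one; loses to A, E, G — 0 pairwise wins.

0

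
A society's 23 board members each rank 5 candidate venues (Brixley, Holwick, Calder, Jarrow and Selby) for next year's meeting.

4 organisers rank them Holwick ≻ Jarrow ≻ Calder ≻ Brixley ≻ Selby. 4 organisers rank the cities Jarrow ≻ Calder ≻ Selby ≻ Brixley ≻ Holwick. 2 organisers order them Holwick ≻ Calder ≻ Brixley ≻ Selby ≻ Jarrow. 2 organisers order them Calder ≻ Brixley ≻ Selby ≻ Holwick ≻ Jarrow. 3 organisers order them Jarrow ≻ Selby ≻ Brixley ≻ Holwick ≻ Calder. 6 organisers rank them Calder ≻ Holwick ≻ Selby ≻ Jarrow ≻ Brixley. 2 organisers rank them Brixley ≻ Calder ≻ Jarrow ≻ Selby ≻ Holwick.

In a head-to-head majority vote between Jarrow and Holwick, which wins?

Ballots ranking Jarrow above Holwick: 4 + 3 + 2 = 9.
Ballots ranking Holwick above Jarrow: 23 − 9 = 14.
Holwick wins the head-to-head 14–9.

Holwick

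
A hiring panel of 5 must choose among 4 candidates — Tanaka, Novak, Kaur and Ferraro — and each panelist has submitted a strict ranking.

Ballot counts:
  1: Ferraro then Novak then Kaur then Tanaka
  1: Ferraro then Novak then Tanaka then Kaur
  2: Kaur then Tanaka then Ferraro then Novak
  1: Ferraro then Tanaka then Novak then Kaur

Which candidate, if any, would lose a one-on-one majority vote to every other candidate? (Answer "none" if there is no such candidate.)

none

Pairwise majorities:
Tanaka vs Novak: Tanaka preferred on 2+1 = 3 ballots; Tanaka wins 3–2.
Tanaka vs Kaur: Tanaka preferred on 1+1 = 2 ballots; Kaur wins 3–2.
Tanaka vs Ferraro: 2 for Tanaka, 3 for Ferraro — Ferraro by 3–2.
Novak vs Kaur: Novak, 3–2.
Novak vs Ferraro: 0 to 5, Ferraro.
Kaur vs Ferraro: Ferraro wins 3–2.
Every candidate wins at least one matchup (Tanaka beats Novak; Novak beats Kaur; Kaur beats Tanaka; Ferraro beats Tanaka), so there is no Condorcet loser.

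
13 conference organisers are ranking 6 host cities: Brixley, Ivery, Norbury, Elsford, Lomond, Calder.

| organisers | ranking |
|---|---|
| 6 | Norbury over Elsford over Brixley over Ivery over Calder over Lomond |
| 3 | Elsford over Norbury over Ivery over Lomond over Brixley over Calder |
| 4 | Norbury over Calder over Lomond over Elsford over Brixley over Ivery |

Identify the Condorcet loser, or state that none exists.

none

Pairwise majorities:
Brixley vs Ivery: Brixley wins 10–3.
Brixley–Norbury: Norbury 13–0.
Brixley vs Elsford: 0 to 13, Elsford.
Brixley vs Lomond: Brixley is ranked higher on 6 ballots, Lomond on 7. Lomond wins 7–6.
Brixley vs Calder: Brixley preferred on 6+3 = 9 ballots; Brixley wins 9–4.
Ivery vs Norbury: Ivery is ranked higher on 0 ballots, Norbury on 13. Norbury wins 13–0.
Ivery vs Elsford: Elsford, 13–0.
Ivery vs Lomond: Ivery wins 9–4.
Ivery vs Calder: 6+3 = 9 for Ivery, 4 for Calder — Ivery by 9–4.
Norbury vs Elsford: 6+4 = 10 for Norbury, 3 for Elsford — Norbury by 10–3.
Norbury vs Lomond: 13 to 0, Norbury.
Norbury vs Calder: Norbury, 13–0.
Elsford–Lomond: Elsford 9–4.
Elsford vs Calder: Elsford preferred on 6+3 = 9 ballots; Elsford wins 9–4.
Lomond vs Calder: Calder, 10–3.
No city is winless: Brixley beats Ivery; Ivery beats Lomond; Norbury beats Brixley; Elsford beats Brixley; Lomond beats Brixley; Calder beats Lomond. There is no Condorcet loser.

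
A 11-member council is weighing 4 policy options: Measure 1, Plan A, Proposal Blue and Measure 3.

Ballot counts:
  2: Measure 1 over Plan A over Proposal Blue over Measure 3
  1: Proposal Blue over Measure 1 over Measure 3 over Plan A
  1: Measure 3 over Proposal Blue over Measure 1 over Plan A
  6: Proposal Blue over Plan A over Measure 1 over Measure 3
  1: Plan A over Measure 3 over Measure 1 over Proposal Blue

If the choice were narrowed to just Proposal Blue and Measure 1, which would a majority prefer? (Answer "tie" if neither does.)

Ballots ranking Proposal Blue above Measure 1: 1 + 1 + 6 = 8.
Ballots ranking Measure 1 above Proposal Blue: 11 − 8 = 3.
Proposal Blue wins the head-to-head 8–3.

Proposal Blue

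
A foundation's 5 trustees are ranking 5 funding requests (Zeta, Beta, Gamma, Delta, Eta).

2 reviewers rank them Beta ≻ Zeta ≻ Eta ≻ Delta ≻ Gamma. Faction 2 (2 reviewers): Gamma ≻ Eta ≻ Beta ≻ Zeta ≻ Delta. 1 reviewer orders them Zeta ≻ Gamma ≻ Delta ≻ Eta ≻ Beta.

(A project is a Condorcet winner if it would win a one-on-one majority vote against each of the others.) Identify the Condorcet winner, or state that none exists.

none

Pairwise majorities:
Zeta–Beta: Beta 4–1.
Zeta vs Gamma: Zeta, 3–2.
Zeta vs Delta: Zeta, 5–0.
Zeta–Eta: Zeta 3–2.
Beta–Gamma: Gamma 3–2.
Beta vs Delta: Beta wins 4–1.
Beta vs Eta: Eta wins 3–2.
Gamma–Delta: Gamma 3–2.
Gamma–Eta: Gamma 3–2.
Delta vs Eta: Eta, 4–1.
No project is unbeaten: Zeta loses to Beta; Beta loses to Gamma; Gamma loses to Zeta; Delta loses to Zeta; Eta loses to Zeta. In particular Zeta beats Gamma beats Beta beats Zeta is a majority cycle — no Condorcet winner exists.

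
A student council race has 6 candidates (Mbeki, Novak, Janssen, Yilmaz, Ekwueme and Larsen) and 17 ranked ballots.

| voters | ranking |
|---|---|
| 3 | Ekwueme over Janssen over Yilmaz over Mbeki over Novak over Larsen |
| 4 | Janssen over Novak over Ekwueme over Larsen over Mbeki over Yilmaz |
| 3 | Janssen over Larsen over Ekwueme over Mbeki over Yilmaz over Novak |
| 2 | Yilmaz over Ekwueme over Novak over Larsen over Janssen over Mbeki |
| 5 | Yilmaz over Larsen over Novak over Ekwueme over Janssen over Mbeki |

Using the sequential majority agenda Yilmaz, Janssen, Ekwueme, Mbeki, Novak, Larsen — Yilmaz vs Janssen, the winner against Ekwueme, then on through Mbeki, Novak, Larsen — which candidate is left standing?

Round 1: Yilmaz vs Janssen — 7–10, Janssen advances.
Round 2: Janssen vs Ekwueme — 7–10, Ekwueme advances.
Round 3: Ekwueme vs Mbeki — 17–0, Ekwueme advances.
Round 4: Ekwueme vs Novak — 8–9, Novak advances.
Round 5: Novak vs Larsen — 9–8, Novak advances.
Novak survives the agenda.

Novak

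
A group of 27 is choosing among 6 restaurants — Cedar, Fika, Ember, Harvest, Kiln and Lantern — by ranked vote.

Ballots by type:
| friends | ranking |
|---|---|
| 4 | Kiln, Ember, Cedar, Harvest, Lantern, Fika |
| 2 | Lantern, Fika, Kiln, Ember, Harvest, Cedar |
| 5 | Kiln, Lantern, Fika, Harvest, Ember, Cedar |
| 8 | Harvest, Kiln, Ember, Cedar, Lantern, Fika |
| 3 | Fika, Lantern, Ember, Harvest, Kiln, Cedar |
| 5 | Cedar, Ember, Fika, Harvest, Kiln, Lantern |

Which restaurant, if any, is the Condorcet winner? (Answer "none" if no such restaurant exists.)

Check each pair by majority over 27 ballots:
Cedar vs Fika: Cedar, 17–10.
Cedar vs Ember: Cedar is ranked higher on 5 ballots, Ember on 22. Ember wins 22–5.
Cedar vs Harvest: Cedar preferred on 4+5 = 9 ballots; Harvest wins 18–9.
Cedar vs Kiln: Cedar is ranked higher on 5 ballots, Kiln on 22. Kiln wins 22–5.
Cedar vs Lantern: 4+8+5 = 17 for Cedar, 10 for Lantern — Cedar by 17–10.
Fika–Ember: Ember 17–10.
Fika vs Harvest: 15 to 12, Fika.
Fika vs Kiln: Fika is ranked higher on 2+3+5 = 10 ballots, Kiln on 17. Kiln wins 17–10.
Fika vs Lantern: 3+5 = 8 for Fika, 19 for Lantern — Lantern by 19–8.
Ember vs Harvest: Ember, 14–13.
Ember vs Kiln: Kiln wins 19–8.
Ember vs Lantern: Ember wins 17–10.
Harvest vs Kiln: Harvest is ranked higher on 8+3+5 = 16 ballots, Kiln on 11. Harvest wins 16–11.
Harvest–Lantern: Harvest 17–10.
Kiln vs Lantern: Kiln is ranked higher on 4+5+8+5 = 22 ballots, Lantern on 5. Kiln wins 22–5.
No restaurant is unbeaten: Cedar loses to Ember; Fika loses to Cedar; Ember loses to Kiln; Harvest loses to Fika; Kiln loses to Harvest; Lantern loses to Cedar. In particular Cedar → Fika → Harvest → Cedar is a majority cycle — no Condorcet winner exists.

none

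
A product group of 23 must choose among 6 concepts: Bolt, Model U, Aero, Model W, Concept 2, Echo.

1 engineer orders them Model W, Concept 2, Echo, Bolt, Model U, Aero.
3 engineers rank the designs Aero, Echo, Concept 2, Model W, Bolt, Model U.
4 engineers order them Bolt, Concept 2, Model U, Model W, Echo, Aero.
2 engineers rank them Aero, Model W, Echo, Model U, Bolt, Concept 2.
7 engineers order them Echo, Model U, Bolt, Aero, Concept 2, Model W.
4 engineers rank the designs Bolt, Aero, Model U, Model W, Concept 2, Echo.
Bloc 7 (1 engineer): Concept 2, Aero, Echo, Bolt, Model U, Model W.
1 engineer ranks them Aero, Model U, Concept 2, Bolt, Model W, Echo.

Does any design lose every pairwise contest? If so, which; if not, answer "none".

none

Head-to-head results (23 engineers):
Bolt vs Model U: Bolt wins 13–10.
Bolt vs Aero: 1+4+7+4 = 16 for Bolt, 7 for Aero — Bolt by 16–7.
Bolt vs Model W: Bolt wins 17–6.
Bolt vs Concept 2: Bolt, 17–6.
Bolt vs Echo: Bolt is ranked higher on 4+4+1 = 9 ballots, Echo on 14. Echo wins 14–9.
Model U vs Aero: Model U, 12–11.
Model U vs Model W: Model U, 17–6.
Model U vs Concept 2: Model U preferred on 2+7+4+1 = 14 ballots; Model U wins 14–9.
Model U vs Echo: Echo, 14–9.
Aero vs Model W: Aero, 18–5.
Aero vs Concept 2: 3+2+7+4+1 = 17 for Aero, 6 for Concept 2 — Aero by 17–6.
Aero vs Echo: Aero is ranked higher on 3+2+4+1+1 = 11 ballots, Echo on 12. Echo wins 12–11.
Model W vs Concept 2: Concept 2 wins 16–7.
Model W–Echo: Model W 12–11.
Concept 2–Echo: Echo 12–11.
Every design wins at least one matchup (Bolt beats Model U; Model U beats Aero; Aero beats Model W; Model W beats Echo; Concept 2 beats Model W; Echo beats Bolt), so there is no Condorcet loser.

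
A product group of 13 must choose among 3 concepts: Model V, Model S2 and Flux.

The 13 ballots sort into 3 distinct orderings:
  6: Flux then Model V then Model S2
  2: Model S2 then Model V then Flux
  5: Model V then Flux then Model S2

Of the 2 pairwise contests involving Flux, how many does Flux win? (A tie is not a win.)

Flux against each rival (13 engineers):
Flux vs Model V: Model V, 7–6.
Flux vs Model S2: Flux, 11–2.
Flux beats Model S2; loses to Model V — 1 pairwise win.

1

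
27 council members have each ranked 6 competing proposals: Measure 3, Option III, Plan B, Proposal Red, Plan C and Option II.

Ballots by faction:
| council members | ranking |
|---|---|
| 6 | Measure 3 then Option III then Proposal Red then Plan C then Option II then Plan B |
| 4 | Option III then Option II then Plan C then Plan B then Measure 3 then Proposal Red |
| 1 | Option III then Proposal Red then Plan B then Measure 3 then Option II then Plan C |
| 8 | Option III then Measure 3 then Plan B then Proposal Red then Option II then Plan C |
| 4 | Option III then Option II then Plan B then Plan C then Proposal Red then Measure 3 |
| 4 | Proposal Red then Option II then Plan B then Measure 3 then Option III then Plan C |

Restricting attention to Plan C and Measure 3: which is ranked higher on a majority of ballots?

Measure 3

Ballots ranking Plan C above Measure 3: 4 + 4 = 8.
Ballots ranking Measure 3 above Plan C: 27 − 8 = 19.
Measure 3 wins the head-to-head 19–8.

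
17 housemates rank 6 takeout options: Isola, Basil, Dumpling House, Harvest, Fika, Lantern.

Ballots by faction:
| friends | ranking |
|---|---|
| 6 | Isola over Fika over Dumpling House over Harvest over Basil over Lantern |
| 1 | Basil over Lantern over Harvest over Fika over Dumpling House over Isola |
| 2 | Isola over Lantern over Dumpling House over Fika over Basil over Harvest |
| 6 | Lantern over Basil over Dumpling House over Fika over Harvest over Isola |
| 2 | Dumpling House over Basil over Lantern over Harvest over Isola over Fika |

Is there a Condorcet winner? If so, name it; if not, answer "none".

Check each pair by majority over 17 ballots:
Isola–Basil: Basil 9–8.
Isola vs Dumpling House: Dumpling House wins 9–8.
Isola vs Harvest: Harvest, 9–8.
Isola–Fika: Isola 10–7.
Isola vs Lantern: Lantern wins 9–8.
Basil vs Dumpling House: Dumpling House, 10–7.
Basil vs Harvest: Basil, 11–6.
Basil vs Fika: Basil, 9–8.
Basil vs Lantern: Basil wins 9–8.
Dumpling House–Harvest: Dumpling House 16–1.
Dumpling House–Fika: Dumpling House 10–7.
Dumpling House vs Lantern: Lantern, 9–8.
Harvest–Fika: Fika 14–3.
Harvest vs Lantern: Lantern wins 11–6.
Fika vs Lantern: Lantern, 11–6.
Each restaurant drops at least one matchup (Isola loses to Basil; Basil loses to Dumpling House; Dumpling House loses to Lantern; Harvest loses to Basil; Fika loses to Isola; Lantern loses to Basil); the cycle Isola > Fika > Harvest > Isola rules out a Condorcet winner.

none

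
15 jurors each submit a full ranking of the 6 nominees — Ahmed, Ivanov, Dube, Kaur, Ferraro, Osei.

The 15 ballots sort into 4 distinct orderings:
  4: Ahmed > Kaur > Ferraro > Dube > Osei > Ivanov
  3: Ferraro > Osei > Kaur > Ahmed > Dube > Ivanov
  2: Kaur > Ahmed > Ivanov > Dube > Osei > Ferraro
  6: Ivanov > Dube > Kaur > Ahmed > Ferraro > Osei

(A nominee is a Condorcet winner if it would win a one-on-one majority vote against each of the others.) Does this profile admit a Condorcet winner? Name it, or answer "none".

Check each pair by majority over 15 ballots:
Ahmed vs Ivanov: 9 to 6, Ahmed.
Ahmed vs Dube: Ahmed preferred on 4+3+2 = 9 ballots; Ahmed wins 9–6.
Ahmed vs Kaur: 4 for Ahmed, 11 for Kaur — Kaur by 11–4.
Ahmed vs Ferraro: Ahmed is ranked higher on 4+2+6 = 12 ballots, Ferraro on 3. Ahmed wins 12–3.
Ahmed vs Osei: 4+2+6 = 12 for Ahmed, 3 for Osei — Ahmed by 12–3.
Ivanov vs Dube: 2+6 = 8 for Ivanov, 7 for Dube — Ivanov by 8–7.
Ivanov vs Kaur: 6 to 9, Kaur.
Ivanov vs Ferraro: 2+6 = 8 for Ivanov, 7 for Ferraro — Ivanov by 8–7.
Ivanov vs Osei: 2+6 = 8 for Ivanov, 7 for Osei — Ivanov by 8–7.
Dube vs Kaur: 6 for Dube, 9 for Kaur — Kaur by 9–6.
Dube vs Ferraro: 8 to 7, Dube.
Dube vs Osei: Dube preferred on 4+2+6 = 12 ballots; Dube wins 12–3.
Kaur vs Ferraro: 4+2+6 = 12 for Kaur, 3 for Ferraro — Kaur by 12–3.
Kaur vs Osei: Kaur preferred on 4+2+6 = 12 ballots; Kaur wins 12–3.
Ferraro vs Osei: Ferraro preferred on 4+3+6 = 13 ballots; Ferraro wins 13–2.
Kaur wins every pairwise contest, so Kaur is the Condorcet winner.

Kaur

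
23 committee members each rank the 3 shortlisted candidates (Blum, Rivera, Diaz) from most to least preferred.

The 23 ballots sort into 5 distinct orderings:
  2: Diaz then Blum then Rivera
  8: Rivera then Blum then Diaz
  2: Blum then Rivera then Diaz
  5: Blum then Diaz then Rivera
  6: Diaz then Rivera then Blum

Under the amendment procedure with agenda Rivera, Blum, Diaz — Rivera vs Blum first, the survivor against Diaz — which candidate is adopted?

Round 1: Rivera vs Blum — 14–9, Rivera advances.
Round 2: Rivera vs Diaz — 10–13, Diaz advances.
The agenda winner is Diaz.

Diaz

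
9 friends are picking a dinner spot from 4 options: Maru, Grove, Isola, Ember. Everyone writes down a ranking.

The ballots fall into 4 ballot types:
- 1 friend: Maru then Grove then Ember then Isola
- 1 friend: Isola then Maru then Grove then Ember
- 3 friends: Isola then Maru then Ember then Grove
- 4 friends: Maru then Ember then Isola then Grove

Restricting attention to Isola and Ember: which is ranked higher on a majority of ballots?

Ballots ranking Isola above Ember: 1 + 3 = 4.
Ballots ranking Ember above Isola: 9 − 4 = 5.
Ember wins the head-to-head 5–4.

Ember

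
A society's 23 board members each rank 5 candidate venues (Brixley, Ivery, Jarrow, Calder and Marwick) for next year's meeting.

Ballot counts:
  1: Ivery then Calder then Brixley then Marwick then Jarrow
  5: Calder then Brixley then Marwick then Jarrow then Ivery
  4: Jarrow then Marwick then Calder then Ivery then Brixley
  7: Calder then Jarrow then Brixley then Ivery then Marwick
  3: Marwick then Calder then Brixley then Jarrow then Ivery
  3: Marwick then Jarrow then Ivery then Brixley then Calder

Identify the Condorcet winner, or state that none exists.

Pairwise majorities:
Brixley vs Ivery: 5+7+3 = 15 for Brixley, 8 for Ivery — Brixley by 15–8.
Brixley vs Jarrow: Jarrow wins 14–9.
Brixley vs Calder: 3 for Brixley, 20 for Calder — Calder by 20–3.
Brixley–Marwick: Brixley 13–10.
Ivery vs Jarrow: 1 to 22, Jarrow.
Ivery–Calder: Calder 19–4.
Ivery vs Marwick: 1+7 = 8 for Ivery, 15 for Marwick — Marwick by 15–8.
Jarrow–Calder: Calder 16–7.
Jarrow vs Marwick: 11 to 12, Marwick.
Calder vs Marwick: 1+5+7 = 13 for Calder, 10 for Marwick — Calder by 13–10.
Only Calder has no losses; Calder is the Condorcet winner.

Calder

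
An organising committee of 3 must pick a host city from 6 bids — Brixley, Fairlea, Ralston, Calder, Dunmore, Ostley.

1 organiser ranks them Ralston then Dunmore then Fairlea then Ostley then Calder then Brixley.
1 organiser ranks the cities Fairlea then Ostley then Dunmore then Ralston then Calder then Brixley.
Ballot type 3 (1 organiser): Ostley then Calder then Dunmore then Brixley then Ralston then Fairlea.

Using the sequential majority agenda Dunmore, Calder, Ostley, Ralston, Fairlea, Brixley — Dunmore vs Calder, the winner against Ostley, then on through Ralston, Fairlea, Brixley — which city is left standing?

Round 1: Dunmore vs Calder — 2–1, Dunmore advances.
Round 2: Dunmore vs Ostley — 1–2, Ostley advances.
Round 3: Ostley vs Ralston — 2–1, Ostley advances.
Round 4: Ostley vs Fairlea — 1–2, Fairlea advances.
Round 5: Fairlea vs Brixley — 2–1, Fairlea advances.
Fairlea survives the agenda.

Fairlea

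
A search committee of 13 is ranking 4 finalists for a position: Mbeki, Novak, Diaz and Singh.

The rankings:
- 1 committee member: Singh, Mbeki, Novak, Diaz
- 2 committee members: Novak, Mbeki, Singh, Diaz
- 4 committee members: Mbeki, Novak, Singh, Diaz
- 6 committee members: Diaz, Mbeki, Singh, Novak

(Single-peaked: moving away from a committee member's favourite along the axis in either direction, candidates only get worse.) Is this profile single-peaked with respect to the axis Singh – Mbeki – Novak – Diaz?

Axis positions: Singh=1, Mbeki=2, Novak=3, Diaz=4.
Faction 1 (peak Singh at position 1): ranking walks positions 1-2-3-4, expanding outward from the peak — single-peaked.
Faction 2 (peak Novak at position 3): ranking walks positions 3-2-1-4, expanding outward from the peak — single-peaked.
Faction 3 (peak Mbeki at position 2): ranking walks positions 2-3-1-4, expanding outward from the peak — single-peaked.
Faction 4: ranking walks positions 4-2-1-3; Mbeki is ranked above Novak even though Novak lies between Mbeki and the peak Diaz on the axis — preferences dip and rise again. Not single-peaked.
Faction 4 violates single-peakedness, so the profile is not single-peaked on this axis.

no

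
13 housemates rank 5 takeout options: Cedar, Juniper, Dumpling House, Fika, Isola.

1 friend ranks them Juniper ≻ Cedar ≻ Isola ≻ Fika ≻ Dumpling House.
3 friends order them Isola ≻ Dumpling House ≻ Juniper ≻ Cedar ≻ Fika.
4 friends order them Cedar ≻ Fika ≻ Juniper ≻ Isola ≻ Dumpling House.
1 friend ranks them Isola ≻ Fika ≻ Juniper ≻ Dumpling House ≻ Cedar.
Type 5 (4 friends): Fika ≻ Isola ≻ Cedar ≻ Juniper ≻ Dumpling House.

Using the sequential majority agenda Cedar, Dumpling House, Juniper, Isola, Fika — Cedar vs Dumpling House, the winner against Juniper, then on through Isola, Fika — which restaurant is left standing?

Round 1: Cedar vs Dumpling House — 9–4, Cedar advances.
Round 2: Cedar vs Juniper — 8–5, Cedar advances.
Round 3: Cedar vs Isola — 5–8, Isola advances.
Round 4: Isola vs Fika — 5–8, Fika advances.
Fika survives the agenda.

Fika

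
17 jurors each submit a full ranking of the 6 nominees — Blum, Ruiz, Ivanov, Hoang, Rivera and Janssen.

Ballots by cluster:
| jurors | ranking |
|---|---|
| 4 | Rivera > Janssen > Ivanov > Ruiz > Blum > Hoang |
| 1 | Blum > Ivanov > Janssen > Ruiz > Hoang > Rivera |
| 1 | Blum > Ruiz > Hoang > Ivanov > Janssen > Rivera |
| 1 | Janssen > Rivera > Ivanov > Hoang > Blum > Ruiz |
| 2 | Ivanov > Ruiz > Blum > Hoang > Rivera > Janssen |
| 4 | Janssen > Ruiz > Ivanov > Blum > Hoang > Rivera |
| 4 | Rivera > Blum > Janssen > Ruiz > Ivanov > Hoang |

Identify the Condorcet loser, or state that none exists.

Hoang

Head-to-head results (17 jurors):
Blum vs Ruiz: 1+1+1+4 = 7 for Blum, 10 for Ruiz — Ruiz by 10–7.
Blum vs Ivanov: Ivanov, 11–6.
Blum vs Hoang: Blum preferred on 4+1+1+2+4+4 = 16 ballots; Blum wins 16–1.
Blum vs Rivera: 8 to 9, Rivera.
Blum vs Janssen: Blum preferred on 1+1+2+4 = 8 ballots; Janssen wins 9–8.
Ruiz–Ivanov: Ruiz 9–8.
Ruiz vs Hoang: 16 to 1, Ruiz.
Ruiz vs Rivera: 1+1+2+4 = 8 for Ruiz, 9 for Rivera — Rivera by 9–8.
Ruiz vs Janssen: 3 to 14, Janssen.
Ivanov vs Hoang: 4+1+1+2+4+4 = 16 for Ivanov, 1 for Hoang — Ivanov by 16–1.
Ivanov vs Rivera: Ivanov is ranked higher on 1+1+2+4 = 8 ballots, Rivera on 9. Rivera wins 9–8.
Ivanov vs Janssen: 4 to 13, Janssen.
Hoang vs Rivera: Hoang is ranked higher on 1+1+2+4 = 8 ballots, Rivera on 9. Rivera wins 9–8.
Hoang vs Janssen: 1+2 = 3 for Hoang, 14 for Janssen — Janssen by 14–3.
Rivera vs Janssen: Rivera, 10–7.
Only Hoang has no wins; Hoang is the Condorcet loser.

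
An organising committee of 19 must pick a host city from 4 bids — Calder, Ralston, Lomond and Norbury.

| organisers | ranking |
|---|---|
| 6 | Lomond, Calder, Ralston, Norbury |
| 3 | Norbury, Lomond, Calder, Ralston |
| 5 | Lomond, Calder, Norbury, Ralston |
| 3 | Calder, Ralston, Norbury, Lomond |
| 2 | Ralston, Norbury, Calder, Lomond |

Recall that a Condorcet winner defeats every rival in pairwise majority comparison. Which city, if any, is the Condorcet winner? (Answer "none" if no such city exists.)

Lomond

Head-to-head results (19 organisers):
Calder vs Ralston: 6+3+5+3 = 17 for Calder, 2 for Ralston — Calder by 17–2.
Calder vs Lomond: 3+2 = 5 for Calder, 14 for Lomond — Lomond by 14–5.
Calder vs Norbury: 6+5+3 = 14 for Calder, 5 for Norbury — Calder by 14–5.
Ralston vs Lomond: Ralston preferred on 3+2 = 5 ballots; Lomond wins 14–5.
Ralston vs Norbury: 6+3+2 = 11 for Ralston, 8 for Norbury — Ralston by 11–8.
Lomond vs Norbury: Lomond preferred on 6+5 = 11 ballots; Lomond wins 11–8.
Lomond wins every pairwise contest, so Lomond is the Condorcet winner.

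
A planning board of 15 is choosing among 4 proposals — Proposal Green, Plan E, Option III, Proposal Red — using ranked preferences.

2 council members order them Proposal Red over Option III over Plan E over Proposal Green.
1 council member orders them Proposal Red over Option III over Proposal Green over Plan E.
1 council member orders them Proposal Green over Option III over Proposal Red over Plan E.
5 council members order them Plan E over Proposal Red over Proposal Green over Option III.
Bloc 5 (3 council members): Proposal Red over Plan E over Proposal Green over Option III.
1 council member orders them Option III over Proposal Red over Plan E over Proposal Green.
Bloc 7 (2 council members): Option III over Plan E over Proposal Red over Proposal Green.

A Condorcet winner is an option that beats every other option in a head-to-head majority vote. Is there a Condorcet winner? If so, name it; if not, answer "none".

Head-to-head results (15 council members):
Proposal Green vs Plan E: 2 to 13, Plan E.
Proposal Green vs Option III: Proposal Green is ranked higher on 1+5+3 = 9 ballots, Option III on 6. Proposal Green wins 9–6.
Proposal Green vs Proposal Red: 1 for Proposal Green, 14 for Proposal Red — Proposal Red by 14–1.
Plan E vs Option III: Plan E wins 8–7.
Plan E vs Proposal Red: Proposal Red, 8–7.
Option III vs Proposal Red: Proposal Red wins 11–4.
Proposal Red wins every pairwise contest, so Proposal Red is the Condorcet winner.

Proposal Red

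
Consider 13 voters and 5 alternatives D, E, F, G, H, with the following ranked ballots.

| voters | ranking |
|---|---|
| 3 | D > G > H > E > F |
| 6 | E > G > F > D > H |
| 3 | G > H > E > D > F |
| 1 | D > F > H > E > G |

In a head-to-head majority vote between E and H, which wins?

H

Ballots ranking E above H: 6.
Ballots ranking H above E: 13 − 6 = 7.
H wins the head-to-head 7–6.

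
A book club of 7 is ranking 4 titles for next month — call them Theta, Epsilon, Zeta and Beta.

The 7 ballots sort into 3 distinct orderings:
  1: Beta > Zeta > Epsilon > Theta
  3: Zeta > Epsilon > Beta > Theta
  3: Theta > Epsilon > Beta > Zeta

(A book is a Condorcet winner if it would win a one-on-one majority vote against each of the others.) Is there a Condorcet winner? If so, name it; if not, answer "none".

Pairwise majorities:
Theta vs Epsilon: Theta is ranked higher on 3 ballots, Epsilon on 4. Epsilon wins 4–3.
Theta vs Zeta: 3 to 4, Zeta.
Theta vs Beta: Theta is ranked higher on 3 ballots, Beta on 4. Beta wins 4–3.
Epsilon vs Zeta: 3 for Epsilon, 4 for Zeta — Zeta by 4–3.
Epsilon vs Beta: Epsilon is ranked higher on 3+3 = 6 ballots, Beta on 1. Epsilon wins 6–1.
Zeta vs Beta: Zeta is ranked higher on 3 ballots, Beta on 4. Beta wins 4–3.
No book is unbeaten: Theta loses to Epsilon; Epsilon loses to Zeta; Zeta loses to Beta; Beta loses to Epsilon. In particular Epsilon → Beta → Zeta → Epsilon is a majority cycle — no Condorcet winner exists.

none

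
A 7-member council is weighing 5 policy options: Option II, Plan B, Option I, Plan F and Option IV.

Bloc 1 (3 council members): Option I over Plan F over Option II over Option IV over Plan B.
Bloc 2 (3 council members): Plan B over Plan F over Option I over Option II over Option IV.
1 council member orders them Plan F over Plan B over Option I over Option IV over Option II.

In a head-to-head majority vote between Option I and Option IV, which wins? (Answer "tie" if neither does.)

Ballots ranking Option I above Option IV: 3 + 3 + 1 = 7.
Ballots ranking Option IV above Option I: 7 − 7 = 0.
Option I wins the head-to-head 7–0.

Option I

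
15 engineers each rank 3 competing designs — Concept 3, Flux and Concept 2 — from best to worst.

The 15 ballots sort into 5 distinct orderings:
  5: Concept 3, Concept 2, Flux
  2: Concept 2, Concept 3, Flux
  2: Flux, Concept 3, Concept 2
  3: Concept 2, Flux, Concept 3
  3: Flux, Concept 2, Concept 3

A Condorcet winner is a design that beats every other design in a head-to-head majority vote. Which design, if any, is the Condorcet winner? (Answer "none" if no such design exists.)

Pairwise majorities:
Concept 3 vs Flux: 5+2 = 7 for Concept 3, 8 for Flux — Flux by 8–7.
Concept 3 vs Concept 2: Concept 2, 8–7.
Flux vs Concept 2: Flux is ranked higher on 2+3 = 5 ballots, Concept 2 on 10. Concept 2 wins 10–5.
Concept 2 defeats every rival head-to-head and is the Condorcet winner.

Concept 2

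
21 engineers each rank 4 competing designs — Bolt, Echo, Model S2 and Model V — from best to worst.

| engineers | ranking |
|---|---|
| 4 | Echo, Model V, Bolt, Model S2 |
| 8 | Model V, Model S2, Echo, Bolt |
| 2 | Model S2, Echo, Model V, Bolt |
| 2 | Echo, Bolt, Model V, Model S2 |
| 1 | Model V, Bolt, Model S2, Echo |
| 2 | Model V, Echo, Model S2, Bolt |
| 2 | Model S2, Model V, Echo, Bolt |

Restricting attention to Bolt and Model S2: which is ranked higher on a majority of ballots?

Ballots ranking Bolt above Model S2: 4 + 2 + 1 = 7.
Ballots ranking Model S2 above Bolt: 21 − 7 = 14.
Model S2 wins the head-to-head 14–7.

Model S2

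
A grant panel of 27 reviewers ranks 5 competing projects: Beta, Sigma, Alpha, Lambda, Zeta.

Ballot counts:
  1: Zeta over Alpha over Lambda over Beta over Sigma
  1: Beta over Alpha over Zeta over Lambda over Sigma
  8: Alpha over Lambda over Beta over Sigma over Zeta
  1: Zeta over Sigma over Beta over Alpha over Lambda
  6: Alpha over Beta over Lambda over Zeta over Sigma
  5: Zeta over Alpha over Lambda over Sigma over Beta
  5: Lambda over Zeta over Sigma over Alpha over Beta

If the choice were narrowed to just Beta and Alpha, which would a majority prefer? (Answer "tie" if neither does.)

Ballots ranking Beta above Alpha: 1 + 1 = 2.
Ballots ranking Alpha above Beta: 27 − 2 = 25.
Alpha wins the head-to-head 25–2.

Alpha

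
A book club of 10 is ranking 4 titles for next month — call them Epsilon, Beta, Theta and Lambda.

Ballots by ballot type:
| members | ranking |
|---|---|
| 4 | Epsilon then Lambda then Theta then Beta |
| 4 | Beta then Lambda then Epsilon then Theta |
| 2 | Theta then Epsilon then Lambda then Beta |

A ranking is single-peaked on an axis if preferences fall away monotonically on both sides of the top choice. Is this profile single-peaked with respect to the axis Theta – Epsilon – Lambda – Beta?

Axis positions: Theta=1, Epsilon=2, Lambda=3, Beta=4.
Ballot type 1 (peak Epsilon at position 2): ranking walks positions 2-3-1-4, expanding outward from the peak — single-peaked.
Ballot type 2 (peak Beta at position 4): ranking walks positions 4-3-2-1, expanding outward from the peak — single-peaked.
Ballot type 3 (peak Theta at position 1): ranking walks positions 1-2-3-4, expanding outward from the peak — single-peaked.
Every ranking is single-peaked on this axis.

yes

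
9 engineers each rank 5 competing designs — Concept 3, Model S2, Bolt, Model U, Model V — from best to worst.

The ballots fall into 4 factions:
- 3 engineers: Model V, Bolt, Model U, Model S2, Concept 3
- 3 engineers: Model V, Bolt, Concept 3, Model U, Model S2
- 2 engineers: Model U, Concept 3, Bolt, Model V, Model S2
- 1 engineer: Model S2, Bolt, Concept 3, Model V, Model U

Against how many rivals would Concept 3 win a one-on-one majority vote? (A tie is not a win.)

1

Concept 3 against each rival (9 engineers):
Concept 3 vs Model S2: 5 to 4, Concept 3.
Concept 3 vs Bolt: Bolt wins 7–2.
Concept 3 vs Model U: Concept 3 is ranked higher on 3+1 = 4 ballots, Model U on 5. Model U wins 5–4.
Concept 3 vs Model V: 2+1 = 3 for Concept 3, 6 for Model V — Model V by 6–3.
Concept 3 beats Model S2; loses to Bolt, Model U, Model V — 1 pairwise win.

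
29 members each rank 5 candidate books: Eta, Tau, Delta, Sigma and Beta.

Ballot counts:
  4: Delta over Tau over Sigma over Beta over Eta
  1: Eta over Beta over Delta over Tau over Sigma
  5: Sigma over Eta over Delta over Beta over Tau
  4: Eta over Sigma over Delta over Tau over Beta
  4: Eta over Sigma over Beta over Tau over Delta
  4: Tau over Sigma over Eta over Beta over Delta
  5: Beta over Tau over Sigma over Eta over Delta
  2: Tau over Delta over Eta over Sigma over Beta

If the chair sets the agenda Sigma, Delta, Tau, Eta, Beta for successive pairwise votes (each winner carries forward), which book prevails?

Beta

Round 1: Sigma vs Delta — 22–7, Sigma advances.
Round 2: Sigma vs Tau — 13–16, Tau advances.
Round 3: Tau vs Eta — 15–14, Tau advances.
Round 4: Tau vs Beta — 14–15, Beta advances.
The agenda winner is Beta.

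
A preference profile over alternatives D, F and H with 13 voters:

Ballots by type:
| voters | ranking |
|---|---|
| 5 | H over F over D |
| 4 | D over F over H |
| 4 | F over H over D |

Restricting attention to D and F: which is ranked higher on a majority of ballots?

Ballots ranking D above F: 4.
Ballots ranking F above D: 13 − 4 = 9.
F wins the head-to-head 9–4.

F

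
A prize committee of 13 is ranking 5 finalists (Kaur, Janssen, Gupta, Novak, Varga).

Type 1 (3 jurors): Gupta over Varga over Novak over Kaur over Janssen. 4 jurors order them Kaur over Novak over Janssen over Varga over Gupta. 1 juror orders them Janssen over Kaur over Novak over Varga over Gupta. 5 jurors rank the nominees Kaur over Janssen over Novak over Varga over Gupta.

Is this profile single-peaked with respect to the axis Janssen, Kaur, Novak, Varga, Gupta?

yes

Axis positions: Janssen=1, Kaur=2, Novak=3, Varga=4, Gupta=5.
Type 1 (peak Gupta at position 5): ranking walks positions 5-4-3-2-1, expanding outward from the peak — single-peaked.
Type 2 (peak Kaur at position 2): ranking walks positions 2-3-1-4-5, expanding outward from the peak — single-peaked.
Type 3 (peak Janssen at position 1): ranking walks positions 1-2-3-4-5, expanding outward from the peak — single-peaked.
Type 4 (peak Kaur at position 2): ranking walks positions 2-1-3-4-5, expanding outward from the peak — single-peaked.
Every ranking is single-peaked on this axis.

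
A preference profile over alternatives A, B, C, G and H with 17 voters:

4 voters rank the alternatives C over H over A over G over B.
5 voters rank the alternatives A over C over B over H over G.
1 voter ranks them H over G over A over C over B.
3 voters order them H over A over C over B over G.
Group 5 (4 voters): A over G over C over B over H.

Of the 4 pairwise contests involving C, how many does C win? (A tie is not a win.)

3

C against each rival (17 voters):
C vs A: 4 to 13, A.
C–B: C 17–0.
C vs G: C wins 12–5.
C vs H: C, 13–4.
C beats B, G, H; loses to A — 3 pairwise wins.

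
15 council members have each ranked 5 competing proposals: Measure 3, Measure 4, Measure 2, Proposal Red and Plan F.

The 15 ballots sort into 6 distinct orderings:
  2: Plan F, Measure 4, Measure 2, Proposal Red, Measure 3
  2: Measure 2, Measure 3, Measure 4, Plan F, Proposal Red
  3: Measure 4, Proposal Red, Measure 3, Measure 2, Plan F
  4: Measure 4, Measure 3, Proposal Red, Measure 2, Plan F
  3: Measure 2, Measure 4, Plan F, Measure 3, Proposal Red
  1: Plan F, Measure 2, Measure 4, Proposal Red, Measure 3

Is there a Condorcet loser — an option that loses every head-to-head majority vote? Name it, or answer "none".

Head-to-head results (15 council members):
Measure 3–Measure 4: Measure 4 13–2.
Measure 3 vs Measure 2: Measure 2 wins 8–7.
Measure 3 vs Proposal Red: Measure 3 preferred on 2+4+3 = 9 ballots; Measure 3 wins 9–6.
Measure 3 vs Plan F: Measure 3 wins 9–6.
Measure 4 vs Measure 2: Measure 4 preferred on 2+3+4 = 9 ballots; Measure 4 wins 9–6.
Measure 4–Proposal Red: Measure 4 15–0.
Measure 4 vs Plan F: Measure 4, 12–3.
Measure 2 vs Proposal Red: Measure 2, 8–7.
Measure 2 vs Plan F: Measure 2 wins 12–3.
Proposal Red vs Plan F: 3+4 = 7 for Proposal Red, 8 for Plan F — Plan F by 8–7.
Only Proposal Red has no wins; Proposal Red is the Condorcet loser.

Proposal Red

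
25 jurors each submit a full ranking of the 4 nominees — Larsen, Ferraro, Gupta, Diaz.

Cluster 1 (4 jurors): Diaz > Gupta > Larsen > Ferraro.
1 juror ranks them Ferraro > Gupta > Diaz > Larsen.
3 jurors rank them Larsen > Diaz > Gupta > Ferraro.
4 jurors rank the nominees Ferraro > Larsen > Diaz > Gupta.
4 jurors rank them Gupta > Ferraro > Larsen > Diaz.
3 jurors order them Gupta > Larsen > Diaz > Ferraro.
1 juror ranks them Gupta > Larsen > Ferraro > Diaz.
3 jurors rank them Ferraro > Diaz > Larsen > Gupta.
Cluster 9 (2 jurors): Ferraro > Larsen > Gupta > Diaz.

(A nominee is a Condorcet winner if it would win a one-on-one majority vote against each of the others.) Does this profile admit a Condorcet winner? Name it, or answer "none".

none

Check each pair by majority over 25 ballots:
Larsen vs Ferraro: Larsen preferred on 4+3+3+1 = 11 ballots; Ferraro wins 14–11.
Larsen vs Gupta: 3+4+3+2 = 12 for Larsen, 13 for Gupta — Gupta by 13–12.
Larsen vs Diaz: 17 to 8, Larsen.
Ferraro vs Gupta: 1+4+3+2 = 10 for Ferraro, 15 for Gupta — Gupta by 15–10.
Ferraro vs Diaz: 15 to 10, Ferraro.
Gupta vs Diaz: Gupta preferred on 1+4+3+1+2 = 11 ballots; Diaz wins 14–11.
Each nominee drops at least one matchup (Larsen loses to Ferraro; Ferraro loses to Gupta; Gupta loses to Diaz; Diaz loses to Larsen); the cycle Larsen beats Diaz beats Gupta beats Larsen rules out a Condorcet winner.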